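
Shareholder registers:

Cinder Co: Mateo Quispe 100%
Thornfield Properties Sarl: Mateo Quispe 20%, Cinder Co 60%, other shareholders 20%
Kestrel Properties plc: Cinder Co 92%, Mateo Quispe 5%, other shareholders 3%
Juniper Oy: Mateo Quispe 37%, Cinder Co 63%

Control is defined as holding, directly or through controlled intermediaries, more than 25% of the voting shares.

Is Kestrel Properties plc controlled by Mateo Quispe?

Mateo holds 100% of Cinder, so Mateo controls Cinder.
Cinder and Mateo together hold 92% + 5% = 97% of Kestrel, so Mateo controls Kestrel.

Yes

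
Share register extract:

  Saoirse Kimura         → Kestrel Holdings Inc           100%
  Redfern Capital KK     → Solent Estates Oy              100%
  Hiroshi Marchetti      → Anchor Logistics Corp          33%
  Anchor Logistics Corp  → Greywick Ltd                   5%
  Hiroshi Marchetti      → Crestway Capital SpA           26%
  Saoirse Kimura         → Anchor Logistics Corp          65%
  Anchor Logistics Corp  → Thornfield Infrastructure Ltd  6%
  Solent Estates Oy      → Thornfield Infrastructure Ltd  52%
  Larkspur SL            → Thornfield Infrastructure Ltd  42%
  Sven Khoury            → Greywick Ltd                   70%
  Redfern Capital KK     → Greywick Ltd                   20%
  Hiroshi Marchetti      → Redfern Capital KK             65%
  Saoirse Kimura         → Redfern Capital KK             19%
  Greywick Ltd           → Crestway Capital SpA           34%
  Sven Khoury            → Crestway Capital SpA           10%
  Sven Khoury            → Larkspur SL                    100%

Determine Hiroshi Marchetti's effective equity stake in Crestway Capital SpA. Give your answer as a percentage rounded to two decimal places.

Hiroshi reaches Crestway along 3 paths.
Direct stake: 26% = 26%.
Via Redfern → Greywick: 65% × 20% × 34% = 4.42%.
Via Anchor → Greywick: 33% × 5% × 34% = 0.561%.
Total: 26% + 4.42% + 0.561% = 30.981%.
Rounded: 30.98%.

30.98%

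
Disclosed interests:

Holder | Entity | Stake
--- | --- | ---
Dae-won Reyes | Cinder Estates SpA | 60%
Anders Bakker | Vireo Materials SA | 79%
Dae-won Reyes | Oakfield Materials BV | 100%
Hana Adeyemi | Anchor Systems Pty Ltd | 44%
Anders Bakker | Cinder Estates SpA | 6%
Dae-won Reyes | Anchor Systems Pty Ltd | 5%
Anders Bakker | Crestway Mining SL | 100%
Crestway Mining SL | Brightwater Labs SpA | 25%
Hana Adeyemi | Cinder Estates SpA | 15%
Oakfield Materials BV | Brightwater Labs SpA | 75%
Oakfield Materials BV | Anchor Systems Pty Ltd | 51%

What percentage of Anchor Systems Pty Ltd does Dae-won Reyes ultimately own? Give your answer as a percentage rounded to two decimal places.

56.00%

Dae-won reaches Anchor along 2 paths.
Direct stake: 5% = 5%.
Via Oakfield: 100% × 51% = 51%.
Total: 5% + 51% = 56%.
Rounded: 56.00%.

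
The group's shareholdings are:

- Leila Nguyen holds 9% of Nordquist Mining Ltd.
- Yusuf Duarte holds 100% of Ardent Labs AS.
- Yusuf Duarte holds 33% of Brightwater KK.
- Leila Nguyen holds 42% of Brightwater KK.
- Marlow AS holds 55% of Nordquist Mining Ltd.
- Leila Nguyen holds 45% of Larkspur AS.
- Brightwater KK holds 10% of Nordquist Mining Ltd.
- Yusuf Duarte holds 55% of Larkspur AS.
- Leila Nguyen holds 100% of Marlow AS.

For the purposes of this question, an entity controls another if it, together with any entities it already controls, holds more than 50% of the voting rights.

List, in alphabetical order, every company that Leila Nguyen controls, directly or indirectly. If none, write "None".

Leila holds 100% of Marlow, so Leila controls Marlow.
Leila and Marlow together hold 9% + 55% = 64% of Nordquist, so Leila controls Nordquist.
No other company's threshold is met.

Marlow AS, Nordquist Mining Ltd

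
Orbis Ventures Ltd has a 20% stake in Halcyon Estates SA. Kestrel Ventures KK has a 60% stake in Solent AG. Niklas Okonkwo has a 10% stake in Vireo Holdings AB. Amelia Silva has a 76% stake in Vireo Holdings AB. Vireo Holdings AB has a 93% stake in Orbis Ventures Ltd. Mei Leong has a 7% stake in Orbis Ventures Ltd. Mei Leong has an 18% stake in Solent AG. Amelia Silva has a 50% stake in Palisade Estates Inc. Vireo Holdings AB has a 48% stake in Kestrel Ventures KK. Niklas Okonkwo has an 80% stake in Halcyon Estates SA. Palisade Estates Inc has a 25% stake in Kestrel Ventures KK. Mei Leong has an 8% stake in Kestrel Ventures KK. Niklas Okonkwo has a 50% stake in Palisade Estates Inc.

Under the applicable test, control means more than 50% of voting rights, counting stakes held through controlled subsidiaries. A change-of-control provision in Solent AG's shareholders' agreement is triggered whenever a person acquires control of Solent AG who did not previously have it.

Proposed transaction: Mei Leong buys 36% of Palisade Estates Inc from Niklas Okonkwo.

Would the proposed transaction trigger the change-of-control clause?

No

The purchase adds only to Mei's holdings (Niklas's stake shrinks), so Mei is the only person who could newly come to control Solent.
Mei's largest direct stake is 18% in Solent, which does not meet the threshold, so Mei controls no company.
In Solent, Mei's side holds only 18%, not > 50%.
So before the transaction, Mei does not control Solent.
After the purchase, Mei holds 36% of Palisade directly, and Niklas's stake falls to 14%.
Mei's side now holds 36% of Palisade, not > 50%, so Mei still does not control Palisade.
After the transaction, Mei's side holds 18% of Solent, not > 50%, so Mei still does not control Solent.
No new person acquires control, so the clause is not triggered.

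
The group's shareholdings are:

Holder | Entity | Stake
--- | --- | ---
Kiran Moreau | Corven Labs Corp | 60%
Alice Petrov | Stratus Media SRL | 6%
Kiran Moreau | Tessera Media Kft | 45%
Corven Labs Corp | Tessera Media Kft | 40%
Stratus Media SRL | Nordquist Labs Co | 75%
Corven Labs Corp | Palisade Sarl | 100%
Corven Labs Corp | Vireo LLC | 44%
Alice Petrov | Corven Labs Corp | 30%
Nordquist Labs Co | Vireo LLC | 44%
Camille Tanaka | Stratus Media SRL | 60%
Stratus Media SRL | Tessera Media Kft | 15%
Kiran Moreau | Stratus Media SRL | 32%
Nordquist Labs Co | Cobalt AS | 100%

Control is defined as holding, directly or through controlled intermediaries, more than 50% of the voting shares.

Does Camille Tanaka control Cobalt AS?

Camille holds 60% of Stratus, so Camille controls Stratus.
Stratus holds 75% of Nordquist, so Camille controls Nordquist.
Nordquist holds 100% of Cobalt, so Camille controls Cobalt.

Yes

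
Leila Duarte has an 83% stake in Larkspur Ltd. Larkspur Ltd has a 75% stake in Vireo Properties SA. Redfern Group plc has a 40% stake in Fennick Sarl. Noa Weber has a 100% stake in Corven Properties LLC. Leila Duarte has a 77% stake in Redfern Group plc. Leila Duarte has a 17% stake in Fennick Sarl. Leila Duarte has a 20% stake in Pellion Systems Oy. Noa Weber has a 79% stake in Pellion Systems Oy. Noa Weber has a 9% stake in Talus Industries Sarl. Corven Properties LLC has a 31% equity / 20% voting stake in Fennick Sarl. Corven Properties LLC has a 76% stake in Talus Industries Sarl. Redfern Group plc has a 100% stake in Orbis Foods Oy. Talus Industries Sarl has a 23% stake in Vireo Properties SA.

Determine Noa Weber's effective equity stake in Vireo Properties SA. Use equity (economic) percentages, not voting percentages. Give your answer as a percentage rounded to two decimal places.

Noa reaches Vireo along 2 paths.
Via Talus: 9% × 23% = 2.07%.
Via Corven → Talus: 100% × 76% × 23% = 17.48%.
Total: 2.07% + 17.48% = 19.55%.

19.55%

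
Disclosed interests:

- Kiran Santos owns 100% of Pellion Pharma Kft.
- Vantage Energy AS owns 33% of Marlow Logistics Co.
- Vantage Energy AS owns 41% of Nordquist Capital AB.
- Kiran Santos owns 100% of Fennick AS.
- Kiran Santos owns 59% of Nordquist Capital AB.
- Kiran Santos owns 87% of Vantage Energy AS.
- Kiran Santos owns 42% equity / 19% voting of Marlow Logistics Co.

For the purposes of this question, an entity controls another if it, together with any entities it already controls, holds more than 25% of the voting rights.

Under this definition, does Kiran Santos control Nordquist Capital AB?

Kiran holds 87% of Vantage, so Kiran controls Vantage.
Vantage and Kiran together hold 41% + 59% = 100% of Nordquist, so Kiran controls Nordquist.

Yes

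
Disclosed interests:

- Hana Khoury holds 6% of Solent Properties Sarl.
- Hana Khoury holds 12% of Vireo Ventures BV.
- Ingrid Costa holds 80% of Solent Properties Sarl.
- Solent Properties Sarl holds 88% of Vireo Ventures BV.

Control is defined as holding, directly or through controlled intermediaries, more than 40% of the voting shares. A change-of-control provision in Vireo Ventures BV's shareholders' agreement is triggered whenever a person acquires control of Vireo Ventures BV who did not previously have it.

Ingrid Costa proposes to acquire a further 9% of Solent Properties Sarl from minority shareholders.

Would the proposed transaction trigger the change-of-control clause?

No

The purchase changes only Ingrid's holdings, so Ingrid is the only person who could newly come to control Vireo.
Ingrid holds 80% of Solent, so Ingrid controls Solent.
Solent holds 88% of Vireo, so Ingrid controls Vireo.
So Ingrid already controls Vireo before the transaction.
After the purchase, Ingrid's direct stake in Solent rises to 80% + 9% = 89%.
Ingrid controlled Vireo already, so this is not a new person acquiring control; every other person's position is unchanged or reduced.
No new person acquires control, so the clause is not triggered.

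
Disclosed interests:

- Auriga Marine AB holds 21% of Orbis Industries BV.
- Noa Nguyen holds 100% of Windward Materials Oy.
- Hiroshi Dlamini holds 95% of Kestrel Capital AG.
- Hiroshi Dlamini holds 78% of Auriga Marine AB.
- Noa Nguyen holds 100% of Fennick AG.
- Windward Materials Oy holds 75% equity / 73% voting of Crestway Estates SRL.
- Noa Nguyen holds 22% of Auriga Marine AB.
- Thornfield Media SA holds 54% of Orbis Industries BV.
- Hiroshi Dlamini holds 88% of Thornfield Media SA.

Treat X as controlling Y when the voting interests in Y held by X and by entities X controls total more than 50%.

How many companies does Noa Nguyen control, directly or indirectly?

Noa holds 100% of Windward, so Noa controls Windward.
Noa holds 100% of Fennick, so Noa controls Fennick.
Windward holds 73% of Crestway, so Noa controls Crestway.
No other company's threshold is met.
Noa controls 3 companies.

3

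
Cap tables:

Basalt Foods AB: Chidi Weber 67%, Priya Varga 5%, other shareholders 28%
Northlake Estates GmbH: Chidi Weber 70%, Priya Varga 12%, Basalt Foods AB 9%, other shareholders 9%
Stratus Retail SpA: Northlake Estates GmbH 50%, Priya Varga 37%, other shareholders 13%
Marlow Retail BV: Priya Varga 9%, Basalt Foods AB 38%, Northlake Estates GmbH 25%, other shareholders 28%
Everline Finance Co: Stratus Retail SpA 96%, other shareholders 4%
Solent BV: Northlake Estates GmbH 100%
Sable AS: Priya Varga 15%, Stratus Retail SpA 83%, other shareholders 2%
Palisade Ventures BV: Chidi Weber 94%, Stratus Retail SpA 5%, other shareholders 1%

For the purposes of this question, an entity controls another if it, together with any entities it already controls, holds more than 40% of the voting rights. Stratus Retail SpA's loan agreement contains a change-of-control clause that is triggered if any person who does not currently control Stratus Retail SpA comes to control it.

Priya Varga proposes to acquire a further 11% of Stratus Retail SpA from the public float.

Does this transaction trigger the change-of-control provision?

Yes

The purchase changes only Priya's holdings, so Priya is the only person who could newly come to control Stratus.
Priya's largest direct stake is 37% in Stratus, which does not meet the threshold, so Priya controls no company.
In Stratus, Priya's side holds only 37%, not > 40%.
So before the transaction, Priya does not control Stratus.
After the purchase, Priya's direct stake in Stratus rises to 37% + 11% = 48%.
Priya holds 48% of Stratus, so Priya controls Stratus.
Priya did not control Stratus before and does after, so the clause is triggered.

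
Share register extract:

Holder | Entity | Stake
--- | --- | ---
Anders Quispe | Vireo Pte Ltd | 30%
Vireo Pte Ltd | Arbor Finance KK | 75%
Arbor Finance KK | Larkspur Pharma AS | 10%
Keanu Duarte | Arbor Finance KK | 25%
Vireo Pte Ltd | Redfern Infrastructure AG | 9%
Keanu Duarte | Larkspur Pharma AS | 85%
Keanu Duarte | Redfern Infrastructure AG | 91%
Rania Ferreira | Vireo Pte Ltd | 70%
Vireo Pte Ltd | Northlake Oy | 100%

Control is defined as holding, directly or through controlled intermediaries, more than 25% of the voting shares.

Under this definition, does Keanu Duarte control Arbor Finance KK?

No

Keanu holds 85% of Larkspur, so Keanu controls Larkspur.
Keanu holds 91% of Redfern, so Keanu controls Redfern.
In Arbor, Keanu's side holds only 25%, not > 25%.
So Keanu does not control Arbor.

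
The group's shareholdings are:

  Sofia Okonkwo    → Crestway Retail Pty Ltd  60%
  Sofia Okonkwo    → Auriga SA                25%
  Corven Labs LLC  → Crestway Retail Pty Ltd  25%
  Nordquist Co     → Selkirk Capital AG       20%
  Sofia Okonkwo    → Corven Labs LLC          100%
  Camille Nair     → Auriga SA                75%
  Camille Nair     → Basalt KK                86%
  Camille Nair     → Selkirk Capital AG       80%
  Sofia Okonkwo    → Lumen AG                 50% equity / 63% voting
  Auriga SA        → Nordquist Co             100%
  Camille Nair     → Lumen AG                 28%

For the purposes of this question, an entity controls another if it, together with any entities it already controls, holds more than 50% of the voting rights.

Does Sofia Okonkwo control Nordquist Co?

Sofia holds 100% of Corven, so Sofia controls Corven.
Sofia holds 63% of Lumen, so Sofia controls Lumen.
Corven and Sofia together hold 25% + 60% = 85% of Crestway, so Sofia controls Crestway.
Neither Sofia nor any entity Sofia controls holds any voting interest in Nordquist.
So Sofia does not control Nordquist.

No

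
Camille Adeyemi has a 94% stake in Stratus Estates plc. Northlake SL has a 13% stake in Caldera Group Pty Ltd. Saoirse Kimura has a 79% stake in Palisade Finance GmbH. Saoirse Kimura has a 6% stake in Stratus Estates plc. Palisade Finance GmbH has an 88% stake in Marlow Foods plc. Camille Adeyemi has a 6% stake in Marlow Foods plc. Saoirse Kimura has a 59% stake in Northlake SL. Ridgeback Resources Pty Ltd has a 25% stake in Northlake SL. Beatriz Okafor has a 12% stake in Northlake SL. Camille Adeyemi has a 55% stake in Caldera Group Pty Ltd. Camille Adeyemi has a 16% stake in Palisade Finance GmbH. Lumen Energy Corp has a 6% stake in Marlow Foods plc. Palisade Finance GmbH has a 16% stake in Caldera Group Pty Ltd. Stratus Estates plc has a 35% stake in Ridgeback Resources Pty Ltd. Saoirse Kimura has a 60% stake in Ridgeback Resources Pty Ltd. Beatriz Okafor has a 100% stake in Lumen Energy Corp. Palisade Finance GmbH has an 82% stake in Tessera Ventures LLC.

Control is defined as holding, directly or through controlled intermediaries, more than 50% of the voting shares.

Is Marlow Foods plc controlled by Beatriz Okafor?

No

Beatriz holds 100% of Lumen, so Beatriz controls Lumen.
In Marlow, Beatriz's side holds only 6%, not > 50%.
So Beatriz does not control Marlow.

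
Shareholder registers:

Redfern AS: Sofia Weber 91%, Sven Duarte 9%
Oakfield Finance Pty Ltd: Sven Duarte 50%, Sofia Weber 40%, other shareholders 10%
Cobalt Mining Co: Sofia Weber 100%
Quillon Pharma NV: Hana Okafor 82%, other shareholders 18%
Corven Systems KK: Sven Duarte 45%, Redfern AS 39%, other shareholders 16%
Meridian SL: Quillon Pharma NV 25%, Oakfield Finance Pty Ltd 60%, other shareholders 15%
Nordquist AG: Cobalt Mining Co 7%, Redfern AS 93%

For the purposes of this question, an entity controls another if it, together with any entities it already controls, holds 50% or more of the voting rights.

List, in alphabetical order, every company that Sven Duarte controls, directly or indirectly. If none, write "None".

Meridian SL, Oakfield Finance Pty Ltd

Sven holds 50% of Oakfield, so Sven controls Oakfield.
Oakfield holds 60% of Meridian, so Sven controls Meridian.
No other company's threshold is met.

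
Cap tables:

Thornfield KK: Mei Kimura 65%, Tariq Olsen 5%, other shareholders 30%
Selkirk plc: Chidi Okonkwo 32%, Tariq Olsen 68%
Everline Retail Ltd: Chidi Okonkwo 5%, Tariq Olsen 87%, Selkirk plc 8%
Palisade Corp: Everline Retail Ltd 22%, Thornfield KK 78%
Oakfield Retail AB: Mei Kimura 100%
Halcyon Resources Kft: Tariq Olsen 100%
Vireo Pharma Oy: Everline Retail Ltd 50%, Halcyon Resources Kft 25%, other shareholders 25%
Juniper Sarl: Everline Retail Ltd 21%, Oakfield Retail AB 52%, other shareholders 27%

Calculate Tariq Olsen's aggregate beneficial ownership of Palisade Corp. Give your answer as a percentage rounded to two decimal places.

Tariq reaches Palisade along 3 paths.
Via Everline: 87% × 22% = 19.14%.
Via Selkirk → Everline: 68% × 8% × 22% = 1.1968%.
Via Thornfield: 5% × 78% = 3.9%.
Total: 19.14% + 1.1968% + 3.9% = 24.2368%.
Rounded: 24.24%.

24.24%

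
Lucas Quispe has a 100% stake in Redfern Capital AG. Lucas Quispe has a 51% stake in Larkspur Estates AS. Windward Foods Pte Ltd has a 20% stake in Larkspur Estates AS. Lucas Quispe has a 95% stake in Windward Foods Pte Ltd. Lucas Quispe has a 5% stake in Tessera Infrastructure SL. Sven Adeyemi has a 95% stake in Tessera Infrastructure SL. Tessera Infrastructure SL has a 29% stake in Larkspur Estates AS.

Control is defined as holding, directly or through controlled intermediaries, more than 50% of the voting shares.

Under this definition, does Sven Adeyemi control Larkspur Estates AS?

No

Sven holds 95% of Tessera, so Sven controls Tessera.
In Larkspur, Sven's side holds only 29%, not > 50%.
So Sven does not control Larkspur.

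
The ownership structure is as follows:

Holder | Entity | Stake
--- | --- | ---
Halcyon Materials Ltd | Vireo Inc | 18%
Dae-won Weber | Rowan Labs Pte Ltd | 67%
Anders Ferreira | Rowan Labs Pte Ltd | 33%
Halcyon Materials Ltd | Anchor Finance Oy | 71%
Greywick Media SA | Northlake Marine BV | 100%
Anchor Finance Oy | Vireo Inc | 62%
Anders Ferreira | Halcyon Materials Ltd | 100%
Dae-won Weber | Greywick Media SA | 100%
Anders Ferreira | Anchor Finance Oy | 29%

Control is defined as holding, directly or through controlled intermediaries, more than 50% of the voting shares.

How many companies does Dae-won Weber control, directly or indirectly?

Dae-won holds 67% of Rowan, so Dae-won controls Rowan.
Dae-won holds 100% of Greywick, so Dae-won controls Greywick.
Greywick holds 100% of Northlake, so Dae-won controls Northlake.
No other company's threshold is met.
Dae-won controls 3 companies.

3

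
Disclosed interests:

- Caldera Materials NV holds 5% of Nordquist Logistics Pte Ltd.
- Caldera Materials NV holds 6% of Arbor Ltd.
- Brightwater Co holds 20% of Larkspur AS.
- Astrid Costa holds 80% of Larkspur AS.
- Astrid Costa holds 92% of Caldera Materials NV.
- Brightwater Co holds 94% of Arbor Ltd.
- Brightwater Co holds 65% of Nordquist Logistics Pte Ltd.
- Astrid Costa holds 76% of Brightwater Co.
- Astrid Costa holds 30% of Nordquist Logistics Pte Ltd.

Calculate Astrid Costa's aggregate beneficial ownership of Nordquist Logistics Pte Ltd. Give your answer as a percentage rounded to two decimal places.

Astrid reaches Nordquist along 3 paths.
Via Caldera: 92% × 5% = 4.6%.
Direct stake: 30% = 30%.
Via Brightwater: 76% × 65% = 49.4%.
Total: 4.6% + 30% + 49.4% = 84%.
Rounded: 84.00%.

84.00%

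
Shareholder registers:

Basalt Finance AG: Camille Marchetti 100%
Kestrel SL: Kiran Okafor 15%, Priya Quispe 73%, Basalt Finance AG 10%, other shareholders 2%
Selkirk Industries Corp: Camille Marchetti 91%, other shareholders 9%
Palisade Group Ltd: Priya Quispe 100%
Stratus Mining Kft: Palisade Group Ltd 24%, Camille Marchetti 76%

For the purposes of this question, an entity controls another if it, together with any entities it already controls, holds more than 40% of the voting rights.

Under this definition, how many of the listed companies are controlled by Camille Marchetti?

Camille holds 100% of Basalt, so Camille controls Basalt.
Camille holds 91% of Selkirk, so Camille controls Selkirk.
Camille holds 76% of Stratus, so Camille controls Stratus.
No other company's threshold is met.
Camille controls 3 companies.

3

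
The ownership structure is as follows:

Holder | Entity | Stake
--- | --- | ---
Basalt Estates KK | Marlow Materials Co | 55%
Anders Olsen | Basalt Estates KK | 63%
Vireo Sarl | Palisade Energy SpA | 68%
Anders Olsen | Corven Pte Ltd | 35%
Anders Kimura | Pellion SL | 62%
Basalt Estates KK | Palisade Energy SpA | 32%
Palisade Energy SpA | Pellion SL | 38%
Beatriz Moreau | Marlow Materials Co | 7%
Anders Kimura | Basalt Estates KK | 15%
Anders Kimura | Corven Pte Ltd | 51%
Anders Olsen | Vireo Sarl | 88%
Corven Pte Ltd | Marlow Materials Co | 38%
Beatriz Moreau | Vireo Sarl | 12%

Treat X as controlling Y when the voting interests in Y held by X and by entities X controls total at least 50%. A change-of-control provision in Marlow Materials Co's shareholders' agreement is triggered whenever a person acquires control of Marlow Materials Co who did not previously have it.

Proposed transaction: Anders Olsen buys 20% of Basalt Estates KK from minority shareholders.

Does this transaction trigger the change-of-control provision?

No

The purchase changes only Anders Olsen's holdings, so Anders Olsen is the only person who could newly come to control Marlow.
Anders Olsen holds 63% of Basalt, so Anders Olsen controls Basalt.
Basalt holds 55% of Marlow, so Anders Olsen controls Marlow.
So Anders Olsen already controls Marlow before the transaction.
After the purchase, Anders Olsen's direct stake in Basalt rises to 63% + 20% = 83%.
Anders Olsen controlled Marlow already, so this is not a new person acquiring control; every other person's position is unchanged or reduced.
No new person acquires control, so the clause is not triggered.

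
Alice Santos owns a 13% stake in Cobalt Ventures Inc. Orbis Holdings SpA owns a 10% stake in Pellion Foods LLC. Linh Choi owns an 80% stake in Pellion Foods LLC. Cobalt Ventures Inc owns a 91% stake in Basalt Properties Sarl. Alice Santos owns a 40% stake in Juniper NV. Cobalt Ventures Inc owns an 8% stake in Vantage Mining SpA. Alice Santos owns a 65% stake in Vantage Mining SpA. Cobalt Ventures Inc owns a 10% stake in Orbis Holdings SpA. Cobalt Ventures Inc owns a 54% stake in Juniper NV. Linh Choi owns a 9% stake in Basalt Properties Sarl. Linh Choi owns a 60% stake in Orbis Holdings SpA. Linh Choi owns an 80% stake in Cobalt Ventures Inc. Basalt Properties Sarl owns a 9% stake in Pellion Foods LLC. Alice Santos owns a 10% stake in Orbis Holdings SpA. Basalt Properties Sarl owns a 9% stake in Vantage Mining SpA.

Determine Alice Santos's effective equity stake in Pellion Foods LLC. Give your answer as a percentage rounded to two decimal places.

Alice reaches Pellion along 3 paths.
Via Cobalt → Orbis: 13% × 10% × 10% = 0.13%.
Via Orbis: 10% × 10% = 1%.
Via Cobalt → Basalt: 13% × 91% × 9% = 1.0647%.
Total: 0.13% + 1% + 1.0647% = 2.1947%.
Rounded: 2.19%.

2.19%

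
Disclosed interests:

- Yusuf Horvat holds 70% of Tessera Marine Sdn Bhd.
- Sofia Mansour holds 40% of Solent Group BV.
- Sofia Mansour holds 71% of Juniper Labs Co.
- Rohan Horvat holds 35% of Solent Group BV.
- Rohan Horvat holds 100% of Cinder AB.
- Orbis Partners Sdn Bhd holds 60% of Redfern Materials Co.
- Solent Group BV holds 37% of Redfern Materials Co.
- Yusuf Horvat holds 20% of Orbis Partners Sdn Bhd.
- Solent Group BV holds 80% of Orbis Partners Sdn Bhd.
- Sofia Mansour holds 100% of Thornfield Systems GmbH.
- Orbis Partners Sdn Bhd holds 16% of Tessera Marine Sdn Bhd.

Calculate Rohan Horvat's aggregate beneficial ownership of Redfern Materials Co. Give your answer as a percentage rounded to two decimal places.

Rohan reaches Redfern along 2 paths.
Via Solent → Orbis: 35% × 80% × 60% = 16.8%.
Via Solent: 35% × 37% = 12.95%.
Total: 16.8% + 12.95% = 29.75%.

29.75%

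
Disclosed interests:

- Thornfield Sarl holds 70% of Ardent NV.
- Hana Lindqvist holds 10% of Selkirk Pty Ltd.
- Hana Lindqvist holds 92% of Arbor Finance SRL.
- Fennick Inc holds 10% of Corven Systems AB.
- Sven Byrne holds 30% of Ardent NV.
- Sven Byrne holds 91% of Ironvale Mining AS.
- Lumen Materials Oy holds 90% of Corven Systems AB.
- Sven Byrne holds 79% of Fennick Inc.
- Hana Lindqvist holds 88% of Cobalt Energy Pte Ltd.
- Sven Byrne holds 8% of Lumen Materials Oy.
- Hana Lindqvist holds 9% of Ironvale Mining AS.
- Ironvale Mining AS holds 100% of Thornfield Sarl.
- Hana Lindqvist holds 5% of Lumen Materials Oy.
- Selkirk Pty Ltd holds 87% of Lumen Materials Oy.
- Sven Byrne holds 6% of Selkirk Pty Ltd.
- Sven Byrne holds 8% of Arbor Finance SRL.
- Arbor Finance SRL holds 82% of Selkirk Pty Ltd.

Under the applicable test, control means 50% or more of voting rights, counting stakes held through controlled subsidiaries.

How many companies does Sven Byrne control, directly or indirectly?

4

Sven holds 91% of Ironvale, so Sven controls Ironvale.
Sven holds 79% of Fennick, so Sven controls Fennick.
Ironvale holds 100% of Thornfield, so Sven controls Thornfield.
Sven and Thornfield together hold 30% + 70% = 100% of Ardent, so Sven controls Ardent.
No other company's threshold is met.
Sven controls 4 companies.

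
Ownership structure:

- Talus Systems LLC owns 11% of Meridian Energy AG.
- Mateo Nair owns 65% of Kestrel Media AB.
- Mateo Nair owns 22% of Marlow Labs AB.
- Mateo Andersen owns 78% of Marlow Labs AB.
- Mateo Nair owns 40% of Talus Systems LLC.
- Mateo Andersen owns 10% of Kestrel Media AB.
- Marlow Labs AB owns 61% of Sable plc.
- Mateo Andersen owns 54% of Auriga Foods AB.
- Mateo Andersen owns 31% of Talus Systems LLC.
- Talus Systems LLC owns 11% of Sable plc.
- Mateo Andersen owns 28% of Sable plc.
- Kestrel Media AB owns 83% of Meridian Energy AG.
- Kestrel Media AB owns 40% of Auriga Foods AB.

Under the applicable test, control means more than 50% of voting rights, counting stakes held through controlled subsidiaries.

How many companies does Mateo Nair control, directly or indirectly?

Mateo Nair holds 65% of Kestrel, so Mateo Nair controls Kestrel.
Kestrel holds 83% of Meridian, so Mateo Nair controls Meridian.
No other company's threshold is met.
Mateo Nair controls 2 companies.

2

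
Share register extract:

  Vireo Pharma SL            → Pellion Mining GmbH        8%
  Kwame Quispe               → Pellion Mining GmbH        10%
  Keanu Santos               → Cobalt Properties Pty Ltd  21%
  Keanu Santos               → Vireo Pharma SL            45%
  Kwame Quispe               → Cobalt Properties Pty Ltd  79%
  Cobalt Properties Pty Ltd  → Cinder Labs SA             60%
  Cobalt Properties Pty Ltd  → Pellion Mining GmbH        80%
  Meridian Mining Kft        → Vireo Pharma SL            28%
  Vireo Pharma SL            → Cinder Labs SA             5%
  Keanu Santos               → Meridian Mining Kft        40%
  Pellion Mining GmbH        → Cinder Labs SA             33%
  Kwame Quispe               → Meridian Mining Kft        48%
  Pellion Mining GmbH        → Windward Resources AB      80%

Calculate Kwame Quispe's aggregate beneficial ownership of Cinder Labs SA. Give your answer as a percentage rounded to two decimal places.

72.58%

Kwame reaches Cinder along 5 paths.
Via Cobalt: 79% × 60% = 47.4%.
Via Cobalt → Pellion: 79% × 80% × 33% = 20.856%.
Via Pellion: 10% × 33% = 3.3%.
Via Meridian → Vireo → Pellion: 48% × 28% × 8% × 33% = 0.354816%.
Via Meridian → Vireo: 48% × 28% × 5% = 0.672%.
Total: 47.4% + 20.856% + 3.3% + 0.354816% + 0.672% = 72.582816%.
Rounded: 72.58%.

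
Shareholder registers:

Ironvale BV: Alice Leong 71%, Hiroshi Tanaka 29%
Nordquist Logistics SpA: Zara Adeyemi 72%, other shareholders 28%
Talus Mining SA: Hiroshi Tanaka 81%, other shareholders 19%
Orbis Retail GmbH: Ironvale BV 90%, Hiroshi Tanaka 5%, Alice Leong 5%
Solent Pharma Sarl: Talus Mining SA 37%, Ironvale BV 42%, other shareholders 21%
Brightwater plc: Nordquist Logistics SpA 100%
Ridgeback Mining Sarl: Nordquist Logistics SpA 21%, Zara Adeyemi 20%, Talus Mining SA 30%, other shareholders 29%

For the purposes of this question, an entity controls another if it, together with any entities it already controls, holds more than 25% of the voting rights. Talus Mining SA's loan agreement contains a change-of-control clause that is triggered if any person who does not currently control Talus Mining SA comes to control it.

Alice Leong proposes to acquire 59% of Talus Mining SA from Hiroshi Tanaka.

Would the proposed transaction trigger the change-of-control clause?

Yes

The purchase adds only to Alice's holdings (Hiroshi's stake shrinks), so Alice is the only person who could newly come to control Talus.
Alice holds 71% of Ironvale, so Alice controls Ironvale.
Ironvale and Alice together hold 90% + 5% = 95% of Orbis, so Alice controls Orbis.
Ironvale holds 42% of Solent, so Alice controls Solent.
Neither Alice nor any entity Alice controls holds any voting interest in Talus.
So before the transaction, Alice does not control Talus.
After the purchase, Alice holds 59% of Talus directly, and Hiroshi's stake falls to 22%.
Alice holds 59% of Talus, so Alice controls Talus.
Alice did not control Talus before and does after, so the clause is triggered.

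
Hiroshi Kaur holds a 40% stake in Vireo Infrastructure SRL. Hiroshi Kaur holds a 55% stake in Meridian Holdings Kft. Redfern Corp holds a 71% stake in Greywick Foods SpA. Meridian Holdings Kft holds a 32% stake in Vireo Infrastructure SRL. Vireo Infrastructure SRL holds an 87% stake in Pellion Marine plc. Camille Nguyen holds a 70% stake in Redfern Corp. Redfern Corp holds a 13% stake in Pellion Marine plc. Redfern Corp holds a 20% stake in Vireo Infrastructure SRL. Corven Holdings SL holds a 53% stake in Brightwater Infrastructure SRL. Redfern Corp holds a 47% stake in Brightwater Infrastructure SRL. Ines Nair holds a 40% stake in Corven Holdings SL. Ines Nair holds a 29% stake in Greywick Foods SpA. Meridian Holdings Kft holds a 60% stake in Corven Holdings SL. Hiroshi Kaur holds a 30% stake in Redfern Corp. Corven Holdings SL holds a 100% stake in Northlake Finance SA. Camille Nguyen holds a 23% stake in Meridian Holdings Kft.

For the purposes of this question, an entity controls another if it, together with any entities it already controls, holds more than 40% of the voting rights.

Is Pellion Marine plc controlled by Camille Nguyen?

Camille holds 70% of Redfern, so Camille controls Redfern.
Redfern holds 71% of Greywick, so Camille controls Greywick.
Redfern holds 47% of Brightwater, so Camille controls Brightwater.
In Pellion, Camille's side holds only 13%, not > 40%.
So Camille does not control Pellion.

No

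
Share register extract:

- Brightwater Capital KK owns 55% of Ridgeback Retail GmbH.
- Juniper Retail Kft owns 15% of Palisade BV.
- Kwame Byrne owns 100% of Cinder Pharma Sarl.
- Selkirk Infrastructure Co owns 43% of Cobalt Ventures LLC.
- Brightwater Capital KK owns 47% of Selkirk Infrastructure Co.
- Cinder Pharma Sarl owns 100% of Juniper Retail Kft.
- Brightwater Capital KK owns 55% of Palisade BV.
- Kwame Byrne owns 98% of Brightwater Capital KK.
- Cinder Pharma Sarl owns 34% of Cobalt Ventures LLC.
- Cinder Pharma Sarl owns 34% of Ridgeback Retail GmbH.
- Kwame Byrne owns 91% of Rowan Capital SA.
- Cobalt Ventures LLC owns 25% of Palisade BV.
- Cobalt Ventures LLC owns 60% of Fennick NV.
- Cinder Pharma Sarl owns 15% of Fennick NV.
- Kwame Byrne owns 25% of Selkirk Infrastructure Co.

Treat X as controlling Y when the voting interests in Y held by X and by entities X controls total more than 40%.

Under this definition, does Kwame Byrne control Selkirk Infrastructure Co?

Yes

Kwame holds 98% of Brightwater, so Kwame controls Brightwater.
Kwame and Brightwater together hold 25% + 47% = 72% of Selkirk, so Kwame controls Selkirk.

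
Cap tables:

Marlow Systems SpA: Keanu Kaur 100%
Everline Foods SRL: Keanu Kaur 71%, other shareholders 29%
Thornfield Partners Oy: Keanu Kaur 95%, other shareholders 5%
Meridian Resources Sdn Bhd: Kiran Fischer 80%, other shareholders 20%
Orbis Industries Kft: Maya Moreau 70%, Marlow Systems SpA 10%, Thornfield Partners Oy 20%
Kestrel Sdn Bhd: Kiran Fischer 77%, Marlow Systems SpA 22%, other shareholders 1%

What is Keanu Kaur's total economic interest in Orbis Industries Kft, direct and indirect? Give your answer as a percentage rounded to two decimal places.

29.00%

Keanu reaches Orbis along 2 paths.
Via Marlow: 100% × 10% = 10%.
Via Thornfield: 95% × 20% = 19%.
Total: 10% + 19% = 29%.
Rounded: 29.00%.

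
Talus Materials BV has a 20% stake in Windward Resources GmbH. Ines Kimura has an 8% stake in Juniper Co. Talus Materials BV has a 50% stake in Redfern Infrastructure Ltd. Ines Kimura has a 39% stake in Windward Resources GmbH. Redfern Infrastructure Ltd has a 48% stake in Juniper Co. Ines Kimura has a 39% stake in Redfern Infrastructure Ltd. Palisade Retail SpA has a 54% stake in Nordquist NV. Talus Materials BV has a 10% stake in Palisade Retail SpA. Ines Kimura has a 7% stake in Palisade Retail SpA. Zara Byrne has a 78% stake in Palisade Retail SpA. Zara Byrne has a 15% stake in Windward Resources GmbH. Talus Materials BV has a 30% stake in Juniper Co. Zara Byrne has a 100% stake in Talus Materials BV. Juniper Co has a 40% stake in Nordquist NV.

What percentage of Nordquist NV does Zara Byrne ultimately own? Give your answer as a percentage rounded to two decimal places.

Zara reaches Nordquist along 4 paths.
Via Talus → Redfern → Juniper: 100% × 50% × 48% × 40% = 9.6%.
Via Talus → Juniper: 100% × 30% × 40% = 12%.
Via Palisade: 78% × 54% = 42.12%.
Via Talus → Palisade: 100% × 10% × 54% = 5.4%.
Total: 9.6% + 12% + 42.12% + 5.4% = 69.12%.

69.12%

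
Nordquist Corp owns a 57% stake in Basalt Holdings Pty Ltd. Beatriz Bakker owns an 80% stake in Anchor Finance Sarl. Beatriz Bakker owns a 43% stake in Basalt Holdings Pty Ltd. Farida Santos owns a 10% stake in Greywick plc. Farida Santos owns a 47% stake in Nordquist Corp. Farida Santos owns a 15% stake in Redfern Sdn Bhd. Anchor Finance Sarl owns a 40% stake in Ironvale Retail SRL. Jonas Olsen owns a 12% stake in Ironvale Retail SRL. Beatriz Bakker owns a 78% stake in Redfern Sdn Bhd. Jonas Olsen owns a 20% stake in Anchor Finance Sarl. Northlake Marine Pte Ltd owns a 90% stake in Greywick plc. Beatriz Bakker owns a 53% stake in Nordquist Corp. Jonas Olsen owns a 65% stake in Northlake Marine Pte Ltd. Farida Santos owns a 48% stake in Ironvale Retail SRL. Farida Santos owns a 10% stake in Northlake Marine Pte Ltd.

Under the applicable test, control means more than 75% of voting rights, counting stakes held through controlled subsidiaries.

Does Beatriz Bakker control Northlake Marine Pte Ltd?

Beatriz holds 80% of Anchor, so Beatriz controls Anchor.
Beatriz holds 78% of Redfern, so Beatriz controls Redfern.
Neither Beatriz nor any entity Beatriz controls holds any voting interest in Northlake.
So Beatriz does not control Northlake.

No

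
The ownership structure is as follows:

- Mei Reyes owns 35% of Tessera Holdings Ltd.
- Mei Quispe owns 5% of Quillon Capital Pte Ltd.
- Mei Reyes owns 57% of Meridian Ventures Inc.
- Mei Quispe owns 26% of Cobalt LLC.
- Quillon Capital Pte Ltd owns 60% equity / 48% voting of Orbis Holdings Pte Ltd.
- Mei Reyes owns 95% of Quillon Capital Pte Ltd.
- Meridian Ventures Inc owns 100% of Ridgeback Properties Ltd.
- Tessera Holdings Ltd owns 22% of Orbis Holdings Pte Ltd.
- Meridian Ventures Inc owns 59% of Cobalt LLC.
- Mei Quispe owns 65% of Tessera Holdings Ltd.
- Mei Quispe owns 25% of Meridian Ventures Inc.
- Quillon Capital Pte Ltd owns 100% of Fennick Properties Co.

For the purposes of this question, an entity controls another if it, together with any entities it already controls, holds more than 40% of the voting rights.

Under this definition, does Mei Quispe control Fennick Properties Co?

Mei Quispe holds 65% of Tessera, so Mei Quispe controls Tessera.
Neither Mei Quispe nor any entity Mei Quispe controls holds any voting interest in Fennick.
So Mei Quispe does not control Fennick.

No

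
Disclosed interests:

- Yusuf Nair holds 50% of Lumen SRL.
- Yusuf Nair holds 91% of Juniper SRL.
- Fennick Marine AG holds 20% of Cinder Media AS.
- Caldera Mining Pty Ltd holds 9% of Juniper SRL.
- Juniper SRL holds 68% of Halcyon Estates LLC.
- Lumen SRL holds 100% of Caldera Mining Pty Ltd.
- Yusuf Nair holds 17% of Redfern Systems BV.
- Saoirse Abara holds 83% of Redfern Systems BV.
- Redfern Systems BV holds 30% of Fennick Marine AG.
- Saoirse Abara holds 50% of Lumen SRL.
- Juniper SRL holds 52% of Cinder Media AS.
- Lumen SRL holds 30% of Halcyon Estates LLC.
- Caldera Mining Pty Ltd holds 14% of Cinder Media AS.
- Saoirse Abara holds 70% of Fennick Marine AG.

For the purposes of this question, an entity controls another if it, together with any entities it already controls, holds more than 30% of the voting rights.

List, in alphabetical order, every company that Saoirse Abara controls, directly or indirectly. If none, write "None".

Caldera Mining Pty Ltd, Cinder Media AS, Fennick Marine AG, Lumen SRL, Redfern Systems BV

Saoirse holds 83% of Redfern, so Saoirse controls Redfern.
Saoirse and Redfern together hold 70% + 30% = 100% of Fennick, so Saoirse controls Fennick.
Saoirse holds 50% of Lumen, so Saoirse controls Lumen.
Lumen holds 100% of Caldera, so Saoirse controls Caldera.
Fennick and Caldera together hold 20% + 14% = 34% of Cinder, so Saoirse controls Cinder.
No other company's threshold is met.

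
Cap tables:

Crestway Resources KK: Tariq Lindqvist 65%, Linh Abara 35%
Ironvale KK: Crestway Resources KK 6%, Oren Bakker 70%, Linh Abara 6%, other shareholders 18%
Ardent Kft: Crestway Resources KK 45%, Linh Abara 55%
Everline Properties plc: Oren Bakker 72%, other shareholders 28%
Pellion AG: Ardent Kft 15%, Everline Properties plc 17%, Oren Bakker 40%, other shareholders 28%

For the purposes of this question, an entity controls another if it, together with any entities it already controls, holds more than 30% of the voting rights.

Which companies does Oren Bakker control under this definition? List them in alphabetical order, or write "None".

Everline Properties plc, Ironvale KK, Pellion AG

Oren holds 70% of Ironvale, so Oren controls Ironvale.
Oren holds 72% of Everline, so Oren controls Everline.
Everline and Oren together hold 17% + 40% = 57% of Pellion, so Oren controls Pellion.
No other company's threshold is met.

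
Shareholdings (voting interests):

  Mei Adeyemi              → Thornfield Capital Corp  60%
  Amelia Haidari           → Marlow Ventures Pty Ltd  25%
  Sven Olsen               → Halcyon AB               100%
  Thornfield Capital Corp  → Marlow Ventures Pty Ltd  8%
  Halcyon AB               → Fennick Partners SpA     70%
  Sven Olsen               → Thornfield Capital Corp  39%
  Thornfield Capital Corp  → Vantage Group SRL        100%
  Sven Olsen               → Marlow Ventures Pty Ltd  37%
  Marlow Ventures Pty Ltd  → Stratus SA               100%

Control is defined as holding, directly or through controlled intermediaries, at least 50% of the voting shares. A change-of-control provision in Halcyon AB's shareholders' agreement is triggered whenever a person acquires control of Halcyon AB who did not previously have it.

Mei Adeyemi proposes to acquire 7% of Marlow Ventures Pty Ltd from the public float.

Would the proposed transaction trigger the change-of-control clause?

The purchase changes only Mei's holdings, so Mei is the only person who could newly come to control Halcyon.
Mei holds 60% of Thornfield, so Mei controls Thornfield.
Thornfield holds 100% of Vantage, so Mei controls Vantage.
Neither Mei nor any entity Mei controls holds any voting interest in Halcyon.
So before the transaction, Mei does not control Halcyon.
After the purchase, Mei holds 7% of Marlow directly.
Mei's side now holds 8% + 7% = 15% of Marlow, not ≥ 50%, so Mei still does not control Marlow.
After the transaction, neither Mei nor any entity Mei controls holds a voting interest in Halcyon, so Mei still does not control it.
No new person acquires control, so the clause is not triggered.

No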